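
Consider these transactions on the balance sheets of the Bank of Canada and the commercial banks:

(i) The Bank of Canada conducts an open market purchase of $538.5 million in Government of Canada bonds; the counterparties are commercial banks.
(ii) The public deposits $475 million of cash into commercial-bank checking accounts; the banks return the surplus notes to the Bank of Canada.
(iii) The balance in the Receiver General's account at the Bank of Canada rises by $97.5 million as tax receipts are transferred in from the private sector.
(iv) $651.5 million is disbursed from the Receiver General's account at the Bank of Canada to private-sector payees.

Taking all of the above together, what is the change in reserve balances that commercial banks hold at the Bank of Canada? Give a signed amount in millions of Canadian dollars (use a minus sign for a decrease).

Bank of Canada balance sheet:
  Assets:      Securities +$538.5M
  Liabilities: Bank reserves +$1567.5M, Currency in circulation −$475M, Government deposits −$554M
So the change in reserve balances that commercial banks hold at the Bank of Canada is +$1567.5 million.

+$1567.5 million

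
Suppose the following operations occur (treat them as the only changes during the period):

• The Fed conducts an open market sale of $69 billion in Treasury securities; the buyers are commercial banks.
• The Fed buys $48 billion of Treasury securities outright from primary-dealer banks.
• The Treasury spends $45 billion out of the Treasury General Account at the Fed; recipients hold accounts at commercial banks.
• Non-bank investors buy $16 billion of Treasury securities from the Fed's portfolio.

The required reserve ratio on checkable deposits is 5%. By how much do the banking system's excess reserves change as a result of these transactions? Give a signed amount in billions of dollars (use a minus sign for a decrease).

OMO sale (to banks) $69 billion: reserves −$69B, deposits 0.
OMO purchase (from banks) $48 billion: reserves +$48B, deposits 0.
Government spending $45 billion: reserves +$45B, deposits +$45B.
Asset sale (to non-banks) $16 billion: reserves −$16B, deposits −$16B.
Totals: Δreserves = +$8B, Δdeposits = +$29B.
Δrequired reserves = 5% × +$29B = +$1.45B.
Δexcess reserves = Δreserves − Δrequired = +$8B − (+$1.45B) = +$6.55 billion.

+$6.55 billion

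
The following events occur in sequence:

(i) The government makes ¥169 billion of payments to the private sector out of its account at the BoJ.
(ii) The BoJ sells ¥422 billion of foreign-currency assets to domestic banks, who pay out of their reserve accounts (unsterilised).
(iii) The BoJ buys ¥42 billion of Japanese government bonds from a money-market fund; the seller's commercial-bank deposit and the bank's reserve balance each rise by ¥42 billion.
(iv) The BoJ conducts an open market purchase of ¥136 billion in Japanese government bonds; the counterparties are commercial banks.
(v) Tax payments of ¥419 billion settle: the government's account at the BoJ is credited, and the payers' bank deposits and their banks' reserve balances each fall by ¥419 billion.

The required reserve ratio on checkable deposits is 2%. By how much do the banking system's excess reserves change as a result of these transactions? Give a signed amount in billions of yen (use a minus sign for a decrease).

Government spending ¥169 billion: reserves +¥169B, deposits +¥169B.
FX sale ¥422 billion: reserves −¥422B, deposits 0.
Asset purchase (from non-banks) ¥42 billion: reserves +¥42B, deposits +¥42B.
OMO purchase (from banks) ¥136 billion: reserves +¥136B, deposits 0.
Government account inflow ¥419 billion: reserves −¥419B, deposits −¥419B.
Totals: Δreserves = −¥494B, Δdeposits = −¥208B.
Δrequired reserves = 2% × −¥208B = −¥4.16B.
Δexcess reserves = Δreserves − Δrequired = −¥494B − (−¥4.16B) = -¥489.84 billion.

-¥489.84 billion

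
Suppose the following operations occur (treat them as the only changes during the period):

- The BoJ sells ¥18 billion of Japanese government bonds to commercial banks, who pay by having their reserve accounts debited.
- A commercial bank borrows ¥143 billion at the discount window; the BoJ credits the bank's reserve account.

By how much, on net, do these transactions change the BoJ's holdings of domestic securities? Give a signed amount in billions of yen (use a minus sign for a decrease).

-¥18 billion

BoJ balance sheet:
  Assets:      Securities −¥18B, Loans to banks +¥143B
  Liabilities: Bank reserves +¥125B
So the change in the BoJ's holdings of domestic securities is -¥18 billion.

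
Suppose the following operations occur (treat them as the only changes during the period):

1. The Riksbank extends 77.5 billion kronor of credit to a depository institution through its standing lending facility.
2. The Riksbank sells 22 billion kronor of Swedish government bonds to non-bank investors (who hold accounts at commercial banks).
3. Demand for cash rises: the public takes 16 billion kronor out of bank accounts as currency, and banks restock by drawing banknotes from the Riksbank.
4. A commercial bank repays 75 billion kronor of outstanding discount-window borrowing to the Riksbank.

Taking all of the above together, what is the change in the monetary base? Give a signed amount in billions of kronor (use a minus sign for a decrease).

Discount-window loan 77.5 billion kronor: Riksbank balance sheet expands → +77.5B.
Asset sale (to non-banks) 22 billion kronor: Riksbank balance sheet contracts → −22B.
Currency withdrawal 16 billion kronor: just a shift between currency and reserves — both are base money → 0.
Discount-window repayment 75 billion kronor: Riksbank balance sheet contracts → −75B.
Net: 77.5 − 22 + 0 − 75 = -19.5 billion.

-19.5 billion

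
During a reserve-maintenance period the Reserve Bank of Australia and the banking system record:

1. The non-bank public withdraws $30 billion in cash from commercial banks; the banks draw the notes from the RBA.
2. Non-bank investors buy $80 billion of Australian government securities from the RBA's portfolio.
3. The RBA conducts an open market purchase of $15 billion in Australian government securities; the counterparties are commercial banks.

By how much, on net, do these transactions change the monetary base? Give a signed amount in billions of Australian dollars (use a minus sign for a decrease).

RBA balance sheet:
  Assets:      Securities −$65B
  Liabilities: Bank reserves −$95B, Currency in circulation +$30B
Monetary base = currency + reserves: +$30B + (−$95B) = -$65 billion.

-$65 billion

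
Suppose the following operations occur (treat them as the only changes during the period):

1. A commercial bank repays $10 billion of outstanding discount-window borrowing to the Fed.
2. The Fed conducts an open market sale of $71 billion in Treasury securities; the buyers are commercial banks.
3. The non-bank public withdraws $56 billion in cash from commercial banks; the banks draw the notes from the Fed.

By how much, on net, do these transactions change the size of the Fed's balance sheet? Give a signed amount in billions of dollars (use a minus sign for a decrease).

Discount-window repayment $10 billion: a Fed asset is shed → −$10B.
OMO sale (to banks) $71 billion: a Fed asset is shed → −$71B.
Currency withdrawal $56 billion: only the composition of liabilities changes → 0.
Net: −10 − 71 + 0 = -$81 billion.

-$81 billion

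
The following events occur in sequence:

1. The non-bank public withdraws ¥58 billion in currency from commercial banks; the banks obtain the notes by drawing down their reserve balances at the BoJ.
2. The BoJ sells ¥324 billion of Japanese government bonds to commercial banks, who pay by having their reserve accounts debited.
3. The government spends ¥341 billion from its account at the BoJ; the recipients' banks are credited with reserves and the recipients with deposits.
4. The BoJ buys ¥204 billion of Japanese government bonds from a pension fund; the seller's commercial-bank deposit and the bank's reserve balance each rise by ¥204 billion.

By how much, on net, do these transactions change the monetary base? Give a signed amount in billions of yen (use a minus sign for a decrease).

Currency withdrawal ¥58 billion: just a shift between currency and reserves — both are base money → 0.
OMO sale (to banks) ¥324 billion: BoJ balance sheet contracts → −¥324B.
Government spending ¥341 billion: a non-base liability converts back to reserves → +¥341B.
Asset purchase (from non-banks) ¥204 billion: BoJ balance sheet expands → +¥204B.
Net: 0 − 324 + 341 + 204 = +¥221 billion.

+¥221 billion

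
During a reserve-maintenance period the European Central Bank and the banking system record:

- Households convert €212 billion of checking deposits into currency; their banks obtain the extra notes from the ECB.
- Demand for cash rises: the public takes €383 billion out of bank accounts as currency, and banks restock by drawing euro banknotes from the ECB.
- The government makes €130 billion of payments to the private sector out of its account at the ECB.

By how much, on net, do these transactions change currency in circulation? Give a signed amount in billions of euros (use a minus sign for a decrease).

Currency withdrawal €212 billion: notes leave the central bank → +€212B.
Currency withdrawal €383 billion: notes leave the central bank → +€383B.
Government spending €130 billion: no currency enters or leaves circulation → 0.
Net: 212 + 383 + 0 = +€595 billion.

+€595 billion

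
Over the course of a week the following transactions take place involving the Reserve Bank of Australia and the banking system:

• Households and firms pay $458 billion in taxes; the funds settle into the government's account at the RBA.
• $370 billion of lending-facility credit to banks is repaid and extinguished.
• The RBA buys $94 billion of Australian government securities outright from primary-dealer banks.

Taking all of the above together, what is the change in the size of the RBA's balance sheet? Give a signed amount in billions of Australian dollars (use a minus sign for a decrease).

-$276 billion

RBA balance sheet:
  Assets:      Securities +$94B, Loans to banks −$370B
  Liabilities: Bank reserves −$734B, Government deposits +$458B
Commercial banking system:
  Assets:      Reserves at CB −$734B, Securities −$94B
  Liabilities: Checkable deposits −$458B, Borrowings from CB −$370B
Change in total RBA assets = -$276 billion.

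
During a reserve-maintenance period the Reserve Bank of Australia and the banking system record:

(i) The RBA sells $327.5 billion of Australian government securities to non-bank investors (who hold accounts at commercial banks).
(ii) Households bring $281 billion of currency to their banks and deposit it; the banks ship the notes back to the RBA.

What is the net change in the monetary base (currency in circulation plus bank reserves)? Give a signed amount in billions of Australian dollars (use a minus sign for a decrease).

-$327.5 billion

RBA balance sheet:
  Assets:      Securities −$327.5B
  Liabilities: Bank reserves −$46.5B, Currency in circulation −$281B
Commercial banking system:
  Assets:      Reserves at CB −$46.5B
  Liabilities: Checkable deposits −$46.5B
Monetary base = currency + reserves: −$281B + (−$46.5B) = -$327.5 billion.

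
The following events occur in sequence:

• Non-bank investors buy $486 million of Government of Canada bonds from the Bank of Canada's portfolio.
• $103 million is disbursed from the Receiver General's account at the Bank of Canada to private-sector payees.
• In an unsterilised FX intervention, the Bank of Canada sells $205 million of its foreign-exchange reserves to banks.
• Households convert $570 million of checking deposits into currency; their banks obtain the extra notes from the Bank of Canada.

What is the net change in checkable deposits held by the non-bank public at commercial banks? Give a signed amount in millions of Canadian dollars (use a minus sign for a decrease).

Asset sale (to non-banks) $486 million: non-bank counterparties' bank balances fall → −$486M.
Government spending $103 million: non-bank counterparties' bank balances rise → +$103M.
FX sale $205 million: the counterparty is a bank, so public deposits are unchanged → 0.
Currency withdrawal $570 million: non-bank counterparties' bank balances fall → −$570M.
Net: −486 + 103 + 0 − 570 = -$953 million.

-$953 million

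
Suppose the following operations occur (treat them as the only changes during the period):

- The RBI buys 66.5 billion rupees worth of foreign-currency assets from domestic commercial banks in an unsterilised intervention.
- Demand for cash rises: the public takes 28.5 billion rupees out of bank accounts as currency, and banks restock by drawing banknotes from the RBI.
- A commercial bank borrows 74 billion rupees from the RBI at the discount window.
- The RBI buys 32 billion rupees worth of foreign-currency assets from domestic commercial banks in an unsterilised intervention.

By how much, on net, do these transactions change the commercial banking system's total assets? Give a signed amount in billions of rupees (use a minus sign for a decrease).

FX purchase 66.5 billion rupees: just an asset swap on bank balance sheets → 0.
Currency withdrawal 28.5 billion rupees: bank balance sheets shrink → −28.5B.
Discount-window loan 74 billion rupees: bank balance sheets expand → +74B.
FX purchase 32 billion rupees: just an asset swap on bank balance sheets → 0.
Net: 0 − 28.5 + 74 + 0 = +45.5 billion.

+45.5 billion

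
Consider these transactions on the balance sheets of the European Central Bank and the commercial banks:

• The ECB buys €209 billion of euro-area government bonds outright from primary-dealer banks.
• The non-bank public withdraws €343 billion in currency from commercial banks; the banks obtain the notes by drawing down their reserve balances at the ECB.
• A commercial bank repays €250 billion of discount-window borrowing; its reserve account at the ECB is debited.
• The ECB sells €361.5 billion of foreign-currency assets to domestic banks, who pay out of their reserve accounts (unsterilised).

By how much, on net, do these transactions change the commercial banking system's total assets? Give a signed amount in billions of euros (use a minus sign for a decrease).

-€593 billion

ECB balance sheet:
  Assets:      Securities +€209B, Loans to banks −€250B, Foreign assets −€361.5B
  Liabilities: Bank reserves −€745.5B, Currency in circulation +€343B
Commercial banking system:
  Assets:      Reserves at CB −€745.5B, Securities −€209B, Foreign assets +€361.5B
  Liabilities: Checkable deposits −€343B, Borrowings from CB −€250B
Change in total bank assets = -€593 billion.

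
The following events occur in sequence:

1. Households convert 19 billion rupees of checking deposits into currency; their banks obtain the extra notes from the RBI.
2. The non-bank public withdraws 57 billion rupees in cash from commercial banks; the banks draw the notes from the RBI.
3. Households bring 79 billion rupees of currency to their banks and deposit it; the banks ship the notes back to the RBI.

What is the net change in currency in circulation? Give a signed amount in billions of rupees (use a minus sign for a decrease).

-3 billion

RBI balance sheet:
  Assets:      no change
  Liabilities: Bank reserves +3B, Currency in circulation −3B
Commercial banking system:
  Assets:      Reserves at CB +3B
  Liabilities: Checkable deposits +3B
So the change in currency in circulation is -3 billion.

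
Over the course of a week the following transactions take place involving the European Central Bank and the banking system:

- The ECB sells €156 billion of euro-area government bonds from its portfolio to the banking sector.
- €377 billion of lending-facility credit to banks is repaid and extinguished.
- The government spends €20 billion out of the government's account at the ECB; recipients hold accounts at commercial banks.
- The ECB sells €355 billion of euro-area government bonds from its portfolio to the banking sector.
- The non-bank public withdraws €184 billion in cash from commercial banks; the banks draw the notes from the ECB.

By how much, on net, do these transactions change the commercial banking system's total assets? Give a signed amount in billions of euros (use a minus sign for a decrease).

-€541 billion

ECB balance sheet:
  Assets:      Securities −€511B, Loans to banks −€377B
  Liabilities: Bank reserves −€1052B, Currency in circulation +€184B, Government deposits −€20B
Commercial banking system:
  Assets:      Reserves at CB −€1052B, Securities +€511B
  Liabilities: Checkable deposits −€164B, Borrowings from CB −€377B
Change in total bank assets = -€541 billion.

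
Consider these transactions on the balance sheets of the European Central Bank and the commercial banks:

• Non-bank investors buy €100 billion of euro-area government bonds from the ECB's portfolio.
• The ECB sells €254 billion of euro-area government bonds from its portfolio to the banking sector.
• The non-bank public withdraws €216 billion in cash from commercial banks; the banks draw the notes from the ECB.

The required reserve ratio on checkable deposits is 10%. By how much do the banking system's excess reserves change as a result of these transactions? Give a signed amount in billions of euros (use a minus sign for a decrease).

-€538.4 billion

Asset sale (to non-banks) €100 billion: reserves −€100B, deposits −€100B.
OMO sale (to banks) €254 billion: reserves −€254B, deposits 0.
Currency withdrawal €216 billion: reserves −€216B, deposits −€216B.
Totals: Δreserves = −€570B, Δdeposits = −€316B.
Δrequired reserves = 10% × −€316B = −€31.6B.
Δexcess reserves = Δreserves − Δrequired = −€570B − (−€31.6B) = -€538.4 billion.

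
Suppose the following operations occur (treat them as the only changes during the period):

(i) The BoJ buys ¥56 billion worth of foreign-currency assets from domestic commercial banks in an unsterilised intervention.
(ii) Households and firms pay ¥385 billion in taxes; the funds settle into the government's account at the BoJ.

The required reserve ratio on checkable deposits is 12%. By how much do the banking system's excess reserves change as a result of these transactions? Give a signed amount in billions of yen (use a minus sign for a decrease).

-¥282.8 billion

FX purchase ¥56 billion: reserves +¥56B, deposits 0.
Government account inflow ¥385 billion: reserves −¥385B, deposits −¥385B.
Totals: Δreserves = −¥329B, Δdeposits = −¥385B.
Δrequired reserves = 12% × −¥385B = −¥46.2B.
Δexcess reserves = Δreserves − Δrequired = −¥329B − (−¥46.2B) = -¥282.8 billion.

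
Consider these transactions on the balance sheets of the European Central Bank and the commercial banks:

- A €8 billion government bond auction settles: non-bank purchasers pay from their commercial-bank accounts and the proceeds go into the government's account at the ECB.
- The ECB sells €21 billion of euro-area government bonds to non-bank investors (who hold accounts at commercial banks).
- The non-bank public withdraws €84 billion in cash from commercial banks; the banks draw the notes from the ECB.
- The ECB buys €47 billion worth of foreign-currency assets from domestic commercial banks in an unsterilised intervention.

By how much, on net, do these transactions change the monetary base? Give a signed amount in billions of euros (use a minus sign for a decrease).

+€18 billion

Government account inflow €8 billion: reserves shift to a non-base liability → −€8B.
Asset sale (to non-banks) €21 billion: ECB balance sheet contracts → −€21B.
Currency withdrawal €84 billion: just a shift between currency and reserves — both are base money → 0.
FX purchase €47 billion: ECB balance sheet expands → +€47B.
Net: −8 − 21 + 0 + 47 = +€18 billion.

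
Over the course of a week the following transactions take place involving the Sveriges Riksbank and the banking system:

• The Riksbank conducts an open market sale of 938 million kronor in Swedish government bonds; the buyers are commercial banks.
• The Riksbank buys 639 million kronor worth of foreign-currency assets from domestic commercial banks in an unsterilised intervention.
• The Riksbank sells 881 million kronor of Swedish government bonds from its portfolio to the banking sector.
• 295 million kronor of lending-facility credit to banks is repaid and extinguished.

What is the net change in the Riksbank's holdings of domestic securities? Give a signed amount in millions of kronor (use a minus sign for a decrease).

Riksbank balance sheet:
  Assets:      Securities −1819M, Loans to banks −295M, Foreign assets +639M
  Liabilities: Bank reserves −1475M
Commercial banking system:
  Assets:      Reserves at CB −1475M, Securities +1819M, Foreign assets −639M
  Liabilities: Borrowings from CB −295M
So the change in the Riksbank's holdings of domestic securities is -1819 million.

-1819 million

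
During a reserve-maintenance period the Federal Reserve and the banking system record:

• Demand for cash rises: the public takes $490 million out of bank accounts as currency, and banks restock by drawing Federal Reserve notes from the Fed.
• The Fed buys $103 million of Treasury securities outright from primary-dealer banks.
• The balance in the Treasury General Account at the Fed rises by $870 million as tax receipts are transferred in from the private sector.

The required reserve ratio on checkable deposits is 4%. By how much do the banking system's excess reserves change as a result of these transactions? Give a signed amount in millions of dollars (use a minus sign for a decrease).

-$1202.6 million

Currency withdrawal $490 million: reserves −$490M, deposits −$490M.
OMO purchase (from banks) $103 million: reserves +$103M, deposits 0.
Government account inflow $870 million: reserves −$870M, deposits −$870M.
Totals: Δreserves = −$1257M, Δdeposits = −$1360M.
Δrequired reserves = 4% × −$1360M = −$54.4M.
Δexcess reserves = Δreserves − Δrequired = −$1257M − (−$54.4M) = -$1202.6 million.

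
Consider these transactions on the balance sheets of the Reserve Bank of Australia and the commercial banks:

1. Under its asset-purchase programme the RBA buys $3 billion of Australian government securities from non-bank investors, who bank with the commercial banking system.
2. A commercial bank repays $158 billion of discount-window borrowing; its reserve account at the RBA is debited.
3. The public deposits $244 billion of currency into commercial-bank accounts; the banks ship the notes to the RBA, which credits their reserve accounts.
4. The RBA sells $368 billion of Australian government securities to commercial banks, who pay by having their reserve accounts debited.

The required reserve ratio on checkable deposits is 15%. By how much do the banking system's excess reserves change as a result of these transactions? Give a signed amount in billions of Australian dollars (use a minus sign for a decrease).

-$316.05 billion

Asset purchase (from non-banks) $3 billion: reserves +$3B, deposits +$3B.
Discount-window repayment $158 billion: reserves −$158B, deposits 0.
Currency deposit $244 billion: reserves +$244B, deposits +$244B.
OMO sale (to banks) $368 billion: reserves −$368B, deposits 0.
Totals: Δreserves = −$279B, Δdeposits = +$247B.
Δrequired reserves = 15% × +$247B = +$37.05B.
Δexcess reserves = Δreserves − Δrequired = −$279B − (+$37.05B) = -$316.05 billion.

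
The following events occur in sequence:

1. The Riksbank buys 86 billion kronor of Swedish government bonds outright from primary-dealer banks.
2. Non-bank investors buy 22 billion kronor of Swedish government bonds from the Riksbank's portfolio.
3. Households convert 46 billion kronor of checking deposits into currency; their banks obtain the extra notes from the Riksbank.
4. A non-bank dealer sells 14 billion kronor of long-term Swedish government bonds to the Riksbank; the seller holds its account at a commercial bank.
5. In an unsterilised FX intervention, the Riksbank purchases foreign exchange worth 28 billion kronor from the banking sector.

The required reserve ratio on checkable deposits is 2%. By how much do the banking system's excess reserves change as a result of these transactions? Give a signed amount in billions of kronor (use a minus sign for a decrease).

+61.08 billion

OMO purchase (from banks) 86 billion kronor: reserves +86B, deposits 0.
Asset sale (to non-banks) 22 billion kronor: reserves −22B, deposits −22B.
Currency withdrawal 46 billion kronor: reserves −46B, deposits −46B.
Asset purchase (from non-banks) 14 billion kronor: reserves +14B, deposits +14B.
FX purchase 28 billion kronor: reserves +28B, deposits 0.
Totals: Δreserves = +60B, Δdeposits = −54B.
Δrequired reserves = 2% × −54B = −1.08B.
Δexcess reserves = Δreserves − Δrequired = +60B − (−1.08B) = +61.08 billion.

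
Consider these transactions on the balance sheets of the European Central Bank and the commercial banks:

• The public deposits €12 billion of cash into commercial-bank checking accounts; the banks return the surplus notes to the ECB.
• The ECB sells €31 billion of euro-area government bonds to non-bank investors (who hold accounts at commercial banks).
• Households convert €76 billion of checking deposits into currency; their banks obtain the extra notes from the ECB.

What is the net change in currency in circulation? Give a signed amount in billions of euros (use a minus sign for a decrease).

Currency deposit €12 billion: notes return to the central bank → −€12B.
Asset sale (to non-banks) €31 billion: no currency enters or leaves circulation → 0.
Currency withdrawal €76 billion: notes leave the central bank → +€76B.
Net: −12 + 0 + 76 = +€64 billion.

+€64 billion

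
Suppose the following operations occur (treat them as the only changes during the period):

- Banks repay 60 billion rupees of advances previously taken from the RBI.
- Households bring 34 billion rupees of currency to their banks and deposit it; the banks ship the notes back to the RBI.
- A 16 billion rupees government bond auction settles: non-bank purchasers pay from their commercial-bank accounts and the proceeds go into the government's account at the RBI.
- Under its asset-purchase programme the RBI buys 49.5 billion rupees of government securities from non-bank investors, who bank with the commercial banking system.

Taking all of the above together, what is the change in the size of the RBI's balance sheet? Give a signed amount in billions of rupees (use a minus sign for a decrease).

-10.5 billion

RBI balance sheet:
  Assets:      Securities +49.5B, Loans to banks −60B
  Liabilities: Bank reserves +7.5B, Currency in circulation −34B, Government deposits +16B
Change in total RBI assets = -10.5 billion.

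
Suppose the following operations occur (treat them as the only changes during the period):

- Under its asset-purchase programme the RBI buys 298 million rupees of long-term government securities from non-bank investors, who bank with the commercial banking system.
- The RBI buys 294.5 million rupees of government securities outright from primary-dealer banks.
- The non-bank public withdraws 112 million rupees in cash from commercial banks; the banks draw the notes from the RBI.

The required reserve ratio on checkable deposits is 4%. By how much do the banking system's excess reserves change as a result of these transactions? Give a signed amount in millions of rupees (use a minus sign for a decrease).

Asset purchase (from non-banks) 298 million rupees: reserves +298M, deposits +298M.
OMO purchase (from banks) 294.5 million rupees: reserves +294.5M, deposits 0.
Currency withdrawal 112 million rupees: reserves −112M, deposits −112M.
Totals: Δreserves = +480.5M, Δdeposits = +186M.
Δrequired reserves = 4% × +186M = +7.44M.
Δexcess reserves = Δreserves − Δrequired = +480.5M − (+7.44M) = +473.06 million.

+473.06 million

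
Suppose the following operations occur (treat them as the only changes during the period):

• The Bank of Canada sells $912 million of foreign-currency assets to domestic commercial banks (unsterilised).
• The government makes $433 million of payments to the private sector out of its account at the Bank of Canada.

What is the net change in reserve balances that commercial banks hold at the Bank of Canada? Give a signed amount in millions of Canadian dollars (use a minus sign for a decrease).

-$479 million

FX sale $912 million: the buying banks pay out of their reserve balances → −$912M.
Government spending $433 million: government payments flow into bank reserve accounts → +$433M.
Net: −912 + 433 = -$479 million.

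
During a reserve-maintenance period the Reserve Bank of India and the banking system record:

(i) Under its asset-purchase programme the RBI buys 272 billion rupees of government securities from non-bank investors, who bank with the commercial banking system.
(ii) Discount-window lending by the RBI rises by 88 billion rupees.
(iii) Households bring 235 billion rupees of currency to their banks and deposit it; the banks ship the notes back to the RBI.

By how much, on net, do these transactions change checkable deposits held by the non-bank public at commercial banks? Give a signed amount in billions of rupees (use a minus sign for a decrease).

Asset purchase (from non-banks) 272 billion rupees: non-bank counterparties' bank balances rise → +272B.
Discount-window loan 88 billion rupees: the counterparty is a bank, so public deposits are unchanged → 0.
Currency deposit 235 billion rupees: non-bank counterparties' bank balances rise → +235B.
Net: 272 + 0 + 235 = +507 billion.

+507 billion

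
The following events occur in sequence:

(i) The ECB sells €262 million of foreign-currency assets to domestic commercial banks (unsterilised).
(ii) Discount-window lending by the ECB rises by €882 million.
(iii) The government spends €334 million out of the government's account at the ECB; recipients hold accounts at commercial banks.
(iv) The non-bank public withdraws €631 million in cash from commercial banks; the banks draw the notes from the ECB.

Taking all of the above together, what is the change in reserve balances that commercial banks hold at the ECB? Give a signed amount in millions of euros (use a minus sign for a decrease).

+€323 million

ECB balance sheet:
  Assets:      Loans to banks +€882M, Foreign assets −€262M
  Liabilities: Bank reserves +€323M, Currency in circulation +€631M, Government deposits −€334M
So the change in reserve balances that commercial banks hold at the ECB is +€323 million.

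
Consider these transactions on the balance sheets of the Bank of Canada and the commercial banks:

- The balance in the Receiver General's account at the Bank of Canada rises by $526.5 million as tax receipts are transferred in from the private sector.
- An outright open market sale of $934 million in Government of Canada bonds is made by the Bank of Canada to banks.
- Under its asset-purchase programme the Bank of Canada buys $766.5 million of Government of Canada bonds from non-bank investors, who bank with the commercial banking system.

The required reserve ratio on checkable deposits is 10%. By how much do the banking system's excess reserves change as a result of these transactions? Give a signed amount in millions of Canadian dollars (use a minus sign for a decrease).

-$718 million

Government account inflow $526.5 million: reserves −$526.5M, deposits −$526.5M.
OMO sale (to banks) $934 million: reserves −$934M, deposits 0.
Asset purchase (from non-banks) $766.5 million: reserves +$766.5M, deposits +$766.5M.
Totals: Δreserves = −$694M, Δdeposits = +$240M.
Δrequired reserves = 10% × +$240M = +$24M.
Δexcess reserves = Δreserves − Δrequired = −$694M − (+$24M) = -$718 million.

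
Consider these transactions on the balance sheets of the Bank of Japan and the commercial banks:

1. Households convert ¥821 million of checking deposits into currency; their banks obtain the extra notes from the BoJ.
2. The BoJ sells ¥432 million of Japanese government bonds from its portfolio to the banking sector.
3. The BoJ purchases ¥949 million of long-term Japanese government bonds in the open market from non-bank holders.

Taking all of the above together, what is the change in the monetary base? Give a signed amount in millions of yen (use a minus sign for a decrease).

+¥517 million

BoJ balance sheet:
  Assets:      Securities +¥517M
  Liabilities: Bank reserves −¥304M, Currency in circulation +¥821M
Monetary base = currency + reserves: +¥821M + (−¥304M) = +¥517 million.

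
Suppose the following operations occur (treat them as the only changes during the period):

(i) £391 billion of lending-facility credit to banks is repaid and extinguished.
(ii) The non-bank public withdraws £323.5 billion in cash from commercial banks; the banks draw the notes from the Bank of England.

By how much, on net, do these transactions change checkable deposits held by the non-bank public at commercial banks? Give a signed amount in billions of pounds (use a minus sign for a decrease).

Discount-window repayment £391 billion: the counterparty is a bank, so public deposits are unchanged → 0.
Currency withdrawal £323.5 billion: non-bank counterparties' bank balances fall → −£323.5B.
Net: 0 − 323.5 = -£323.5 billion.

-£323.5 billion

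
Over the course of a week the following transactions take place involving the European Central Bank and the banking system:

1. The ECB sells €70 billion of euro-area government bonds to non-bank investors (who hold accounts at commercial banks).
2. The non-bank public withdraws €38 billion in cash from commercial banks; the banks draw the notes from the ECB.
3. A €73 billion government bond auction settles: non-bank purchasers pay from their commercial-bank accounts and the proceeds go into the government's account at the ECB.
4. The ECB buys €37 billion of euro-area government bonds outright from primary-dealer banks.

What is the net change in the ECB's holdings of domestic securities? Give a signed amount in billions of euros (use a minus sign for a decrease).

Asset sale (to non-banks) €70 billion: securities removed from the ECB's portfolio → −€70B.
Currency withdrawal €38 billion: the ECB's securities portfolio is untouched → 0.
Government account inflow €73 billion: the ECB's securities portfolio is untouched → 0.
OMO purchase (from banks) €37 billion: securities added to the ECB's portfolio → +€37B.
Net: −70 + 0 + 0 + 37 = -€33 billion.

-€33 billion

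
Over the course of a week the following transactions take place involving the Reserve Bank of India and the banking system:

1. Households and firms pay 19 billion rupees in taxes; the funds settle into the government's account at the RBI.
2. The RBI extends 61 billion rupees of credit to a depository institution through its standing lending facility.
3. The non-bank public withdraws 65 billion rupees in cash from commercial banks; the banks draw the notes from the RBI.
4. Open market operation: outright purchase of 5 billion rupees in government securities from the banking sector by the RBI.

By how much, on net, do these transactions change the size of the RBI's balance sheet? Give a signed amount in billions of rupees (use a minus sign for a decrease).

RBI balance sheet:
  Assets:      Securities +5B, Loans to banks +61B
  Liabilities: Bank reserves −18B, Currency in circulation +65B, Government deposits +19B
Commercial banking system:
  Assets:      Reserves at CB −18B, Securities −5B
  Liabilities: Checkable deposits −84B, Borrowings from CB +61B
Change in total RBI assets = +66 billion.

+66 billion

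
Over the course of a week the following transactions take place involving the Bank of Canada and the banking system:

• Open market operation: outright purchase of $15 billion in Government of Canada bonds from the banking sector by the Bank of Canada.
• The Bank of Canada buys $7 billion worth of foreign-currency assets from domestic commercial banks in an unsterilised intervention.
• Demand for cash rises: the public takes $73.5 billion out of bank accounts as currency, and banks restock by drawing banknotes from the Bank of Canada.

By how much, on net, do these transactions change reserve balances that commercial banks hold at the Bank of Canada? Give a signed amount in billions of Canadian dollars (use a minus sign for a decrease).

OMO purchase (from banks) $15 billion: the Bank of Canada pays by crediting reserve accounts → +$15B.
FX purchase $7 billion: the Bank of Canada pays by crediting reserve accounts → +$7B.
Currency withdrawal $73.5 billion: banks swap reserves for currency → −$73.5B.
Net: 15 + 7 − 73.5 = -$51.5 billion.

-$51.5 billion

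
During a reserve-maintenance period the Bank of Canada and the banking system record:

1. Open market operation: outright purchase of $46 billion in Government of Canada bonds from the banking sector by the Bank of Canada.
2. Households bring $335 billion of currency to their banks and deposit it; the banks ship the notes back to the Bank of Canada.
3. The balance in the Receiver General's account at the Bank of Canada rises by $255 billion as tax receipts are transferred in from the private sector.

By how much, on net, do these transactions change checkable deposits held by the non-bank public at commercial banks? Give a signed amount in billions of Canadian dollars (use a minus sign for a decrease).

+$80 billion

Bank of Canada balance sheet:
  Assets:      Securities +$46B
  Liabilities: Bank reserves +$126B, Currency in circulation −$335B, Government deposits +$255B
Commercial banking system:
  Assets:      Reserves at CB +$126B, Securities −$46B
  Liabilities: Checkable deposits +$80B
So the change in checkable deposits held by the non-bank public at commercial banks is +$80 billion.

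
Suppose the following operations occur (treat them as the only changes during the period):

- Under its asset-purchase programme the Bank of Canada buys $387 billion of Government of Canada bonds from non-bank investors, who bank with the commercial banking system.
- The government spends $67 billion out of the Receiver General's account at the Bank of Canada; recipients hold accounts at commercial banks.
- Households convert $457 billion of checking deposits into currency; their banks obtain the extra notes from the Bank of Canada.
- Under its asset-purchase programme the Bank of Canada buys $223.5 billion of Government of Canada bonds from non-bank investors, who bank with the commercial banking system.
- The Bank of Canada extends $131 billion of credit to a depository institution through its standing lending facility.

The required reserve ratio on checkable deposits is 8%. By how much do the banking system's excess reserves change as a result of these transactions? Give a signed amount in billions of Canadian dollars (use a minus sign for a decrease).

+$333.86 billion

Asset purchase (from non-banks) $387 billion: reserves +$387B, deposits +$387B.
Government spending $67 billion: reserves +$67B, deposits +$67B.
Currency withdrawal $457 billion: reserves −$457B, deposits −$457B.
Asset purchase (from non-banks) $223.5 billion: reserves +$223.5B, deposits +$223.5B.
Discount-window loan $131 billion: reserves +$131B, deposits 0.
Totals: Δreserves = +$351.5B, Δdeposits = +$220.5B.
Δrequired reserves = 8% × +$220.5B = +$17.64B.
Δexcess reserves = Δreserves − Δrequired = +$351.5B − (+$17.64B) = +$333.86 billion.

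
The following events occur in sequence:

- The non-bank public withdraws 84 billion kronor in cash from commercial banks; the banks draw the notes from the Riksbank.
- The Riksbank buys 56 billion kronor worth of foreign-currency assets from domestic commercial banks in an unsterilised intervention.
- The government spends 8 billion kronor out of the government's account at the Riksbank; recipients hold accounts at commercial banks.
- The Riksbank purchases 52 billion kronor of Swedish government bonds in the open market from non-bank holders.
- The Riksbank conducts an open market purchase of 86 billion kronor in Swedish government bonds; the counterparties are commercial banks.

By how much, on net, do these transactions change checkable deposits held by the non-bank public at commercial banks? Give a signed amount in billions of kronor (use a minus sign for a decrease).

Riksbank balance sheet:
  Assets:      Securities +138B, Foreign assets +56B
  Liabilities: Bank reserves +118B, Currency in circulation +84B, Government deposits −8B
Commercial banking system:
  Assets:      Reserves at CB +118B, Securities −86B, Foreign assets −56B
  Liabilities: Checkable deposits −24B
So the change in checkable deposits held by the non-bank public at commercial banks is -24 billion.

-24 billion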